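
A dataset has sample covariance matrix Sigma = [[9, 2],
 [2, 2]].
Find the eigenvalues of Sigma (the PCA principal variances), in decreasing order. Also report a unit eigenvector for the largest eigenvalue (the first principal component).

Step 1 — characteristic polynomial of 2×2 Sigma:
  det(Sigma - λI) = λ² - trace · λ + det = 0.
  trace = 9 + 2 = 11, det = 9·2 - (2)² = 14.
Step 2 — discriminant:
  Δ = trace² - 4·det = 121 - 56 = 65.
Step 3 — eigenvalues:
  λ = (trace ± √Δ)/2 = (11 ± 8.0623)/2,
  λ_1 = 9.5311,  λ_2 = 1.4689.

Step 4 — unit eigenvector for λ_1: solve (Sigma - λ_1 I)v = 0. First row:
  (9 - 9.5311)·v_x + (2)·v_y = 0, i.e. (-0.5311)·v_x + (2)·v_y = 0,
  so v ∝ (b, λ_1 - a) = (2, 0.5311) = u.
  ||u|| = √((2)² + (0.5311)²) = √(4.2821) ≈ 2.0693,
  v_1 = u/||u|| ≈ (0.9665, 0.2567) (||v_1|| = 1).

λ_1 = 9.5311,  λ_2 = 1.4689;  v_1 ≈ (0.9665, 0.2567)


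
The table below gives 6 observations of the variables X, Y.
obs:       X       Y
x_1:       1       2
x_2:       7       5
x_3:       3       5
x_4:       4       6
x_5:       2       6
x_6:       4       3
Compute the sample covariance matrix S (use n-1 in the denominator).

Step 1 — column means:
  mean(X) = (1 + 7 + 3 + 4 + 2 + 4) / 6 = 21/6 = 3.5
  mean(Y) = (2 + 5 + 5 + 6 + 6 + 3) / 6 = 27/6 = 4.5

Step 2 — sample covariance S[i,j] = (1/(n-1)) · Σ_k (x_{k,i} - mean_i) · (x_{k,j} - mean_j), with n-1 = 5.
  S[X,X] = ((-2.5)·(-2.5) + (3.5)·(3.5) + (-0.5)·(-0.5) + (0.5)·(0.5) + (-1.5)·(-1.5) + (0.5)·(0.5)) / 5 = 21.5/5 = 4.3
  S[X,Y] = ((-2.5)·(-2.5) + (3.5)·(0.5) + (-0.5)·(0.5) + (0.5)·(1.5) + (-1.5)·(1.5) + (0.5)·(-1.5)) / 5 = 5.5/5 = 1.1
  S[Y,Y] = ((-2.5)·(-2.5) + (0.5)·(0.5) + (0.5)·(0.5) + (1.5)·(1.5) + (1.5)·(1.5) + (-1.5)·(-1.5)) / 5 = 13.5/5 = 2.7

S is symmetric (S[j,i] = S[i,j]). Assembling:

S = [[4.3, 1.1],
 [1.1, 2.7]]


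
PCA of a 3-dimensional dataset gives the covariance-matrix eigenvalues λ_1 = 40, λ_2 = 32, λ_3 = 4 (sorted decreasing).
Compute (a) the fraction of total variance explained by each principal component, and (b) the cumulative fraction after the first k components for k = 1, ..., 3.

Step 1 — total variance = trace(Sigma) = Σ λ_i = 40 + 32 + 4 = 76.

Step 2 — fraction explained by component i = λ_i / Σ λ:
  PC1: 40/76 = 0.5263
  PC2: 32/76 = 0.4211
  PC3: 4/76 = 0.0526

Step 3 — cumulative fraction after k components = (λ_1 + ... + λ_k) / Σ λ:
  k = 1: 40/76 = 0.5263
  k = 2: (40 + 32)/76 = 72/76 = 0.9474
  k = 3: (40 + 32 + 4)/76 = 76/76 = 1

Summary (fraction, with percent):

explained: PC1 0.5263 (52.63%), PC2 0.4211 (42.11%), PC3 0.0526 (5.26%);  cumulative: 0.5263, 0.9474, 1


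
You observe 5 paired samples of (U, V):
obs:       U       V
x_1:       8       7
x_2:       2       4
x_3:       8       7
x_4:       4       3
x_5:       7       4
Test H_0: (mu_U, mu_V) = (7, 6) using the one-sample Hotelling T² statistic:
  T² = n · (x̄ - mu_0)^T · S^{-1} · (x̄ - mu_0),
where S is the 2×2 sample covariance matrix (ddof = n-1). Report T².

Step 1 — sample mean vector:
  mean(U) = (8 + 2 + 8 + 4 + 7) / 5 = 29/5 = 5.8
  mean(V) = (7 + 4 + 7 + 3 + 4) / 5 = 25/5 = 5
  x̄ = (5.8, 5),  deviation x̄ - mu_0 = (5.8, 5) - (7, 6) = (-1.2, -1).

Step 2 — sample covariance matrix, S[i,j] = (1/(n-1)) · Σ_k (x_{k,i} - mean_i) · (x_{k,j} - mean_j), divisor n-1 = 4:
  S[U,U] = ((2.2)·(2.2) + (-3.8)·(-3.8) + (2.2)·(2.2) + (-1.8)·(-1.8) + (1.2)·(1.2)) / 4 = 28.8/4 = 7.2
  S[U,V] = ((2.2)·(2) + (-3.8)·(-1) + (2.2)·(2) + (-1.8)·(-2) + (1.2)·(-1)) / 4 = 15/4 = 3.75
  S[V,V] = ((2)·(2) + (-1)·(-1) + (2)·(2) + (-2)·(-2) + (-1)·(-1)) / 4 = 14/4 = 3.5
  S = [[7.2, 3.75],
 [3.75, 3.5]].

Step 3 — invert S. det(S) = 7.2·3.5 - (3.75)² = 11.1375.
  S^{-1} = (1/det) · [[d, -b], [-b, a]] = [[0.3143, -0.3367],
 [-0.3367, 0.6465]].

Step 4 — quadratic form (x̄ - mu_0)^T · S^{-1} · (x̄ - mu_0):
  S^{-1} · (x̄ - mu_0) = (-0.0404, -0.2424),
  (x̄ - mu_0)^T · [...] = (-1.2)·(-0.0404) + (-1)·(-0.2424) = 0.2909.

Step 5 — scale by n: T² = 5 · 0.2909 = 1.4545.

T² ≈ 1.4545


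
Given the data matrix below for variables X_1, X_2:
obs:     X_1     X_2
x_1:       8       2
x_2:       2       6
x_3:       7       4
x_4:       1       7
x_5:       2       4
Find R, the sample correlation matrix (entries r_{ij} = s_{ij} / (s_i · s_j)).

Step 1 — column means:
  mean(X_1) = (8 + 2 + 7 + 1 + 2) / 5 = 20/5 = 4
  mean(X_2) = (2 + 6 + 4 + 7 + 4) / 5 = 23/5 = 4.6

Step 2 — sample variances and covariances s[i,j] = (1/(n-1)) · Σ_k (x_{k,i} - mean_i) · (x_{k,j} - mean_j), with n-1 = 4:
  s[X_1,X_1] = ((4)·(4) + (-2)·(-2) + (3)·(3) + (-3)·(-3) + (-2)·(-2)) / 4 = 42/4 = 10.5
  s[X_1,X_2] = ((4)·(-2.6) + (-2)·(1.4) + (3)·(-0.6) + (-3)·(2.4) + (-2)·(-0.6)) / 4 = -21/4 = -5.25
  s[X_2,X_2] = ((-2.6)·(-2.6) + (1.4)·(1.4) + (-0.6)·(-0.6) + (2.4)·(2.4) + (-0.6)·(-0.6)) / 4 = 15.2/4 = 3.8
  Sample standard deviations s_i = √(s[i,i]):
  s(X_1) = √(10.5) = 3.2404
  s(X_2) = √(3.8) = 1.9494

Step 3 — r_{ij} = s_{ij} / (s_i · s_j):
  r[X_1,X_1] = 1 (diagonal).
  r[X_1,X_2] = -5.25 / (3.2404 · 1.9494) = -5.25 / 6.3166 = -0.8311
  r[X_2,X_2] = 1 (diagonal).

R is symmetric with unit diagonal. Assembling:

R = [[1, -0.8311],
 [-0.8311, 1]]


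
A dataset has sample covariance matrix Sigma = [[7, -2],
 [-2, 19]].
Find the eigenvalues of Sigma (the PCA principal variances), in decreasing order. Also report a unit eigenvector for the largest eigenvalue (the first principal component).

Step 1 — characteristic polynomial of 2×2 Sigma:
  det(Sigma - λI) = λ² - trace · λ + det = 0.
  trace = 7 + 19 = 26, det = 7·19 - (-2)² = 129.
Step 2 — discriminant:
  Δ = trace² - 4·det = 676 - 516 = 160.
Step 3 — eigenvalues:
  λ = (trace ± √Δ)/2 = (26 ± 12.6491)/2,
  λ_1 = 19.3246,  λ_2 = 6.6754.

Step 4 — unit eigenvector for λ_1: solve (Sigma - λ_1 I)v = 0. First row:
  (7 - 19.3246)·v_x + (-2)·v_y = 0, i.e. (-12.3246)·v_x + (-2)·v_y = 0,
  so v ∝ (b, λ_1 - a) = (-2, 12.3246); multiply by -1 so the first entry is positive: u = (2, -12.3246).
  ||u|| = √((2)² + (-12.3246)²) = √(155.8947) ≈ 12.4858,
  v_1 = u/||u|| ≈ (0.1602, -0.9871) (||v_1|| = 1).

λ_1 = 19.3246,  λ_2 = 6.6754;  v_1 ≈ (0.1602, -0.9871)


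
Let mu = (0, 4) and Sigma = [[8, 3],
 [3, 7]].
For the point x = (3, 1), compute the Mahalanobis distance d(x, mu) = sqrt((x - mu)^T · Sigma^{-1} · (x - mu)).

Step 1 — centre the observation: (x - mu) = (3, -3).

Step 2 — invert Sigma. det(Sigma) = 8·7 - (3)² = 47.
  Sigma^{-1} = (1/det) · [[d, -b], [-b, a]] = [[0.1489, -0.0638],
 [-0.0638, 0.1702]].

Step 3 — form the quadratic (x - mu)^T · Sigma^{-1} · (x - mu):
  Sigma^{-1} · (x - mu) = (0.6383, -0.7021).
  (x - mu)^T · [Sigma^{-1} · (x - mu)] = (3)·(0.6383) + (-3)·(-0.7021) = 4.0213.

Step 4 — take square root: d = √(4.0213) ≈ 2.0053.

d(x, mu) = √(4.0213) ≈ 2.0053


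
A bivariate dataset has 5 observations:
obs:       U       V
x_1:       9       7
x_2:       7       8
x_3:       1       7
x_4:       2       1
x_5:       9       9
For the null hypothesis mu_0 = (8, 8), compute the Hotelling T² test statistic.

Step 1 — sample mean vector:
  mean(U) = (9 + 7 + 1 + 2 + 9) / 5 = 28/5 = 5.6
  mean(V) = (7 + 8 + 7 + 1 + 9) / 5 = 32/5 = 6.4
  x̄ = (5.6, 6.4),  deviation x̄ - mu_0 = (5.6, 6.4) - (8, 8) = (-2.4, -1.6).

Step 2 — sample covariance matrix, S[i,j] = (1/(n-1)) · Σ_k (x_{k,i} - mean_i) · (x_{k,j} - mean_j), divisor n-1 = 4:
  S[U,U] = ((3.4)·(3.4) + (1.4)·(1.4) + (-4.6)·(-4.6) + (-3.6)·(-3.6) + (3.4)·(3.4)) / 4 = 59.2/4 = 14.8
  S[U,V] = ((3.4)·(0.6) + (1.4)·(1.6) + (-4.6)·(0.6) + (-3.6)·(-5.4) + (3.4)·(2.6)) / 4 = 29.8/4 = 7.45
  S[V,V] = ((0.6)·(0.6) + (1.6)·(1.6) + (0.6)·(0.6) + (-5.4)·(-5.4) + (2.6)·(2.6)) / 4 = 39.2/4 = 9.8
  S = [[14.8, 7.45],
 [7.45, 9.8]].

Step 3 — invert S. det(S) = 14.8·9.8 - (7.45)² = 89.5375.
  S^{-1} = (1/det) · [[d, -b], [-b, a]] = [[0.1095, -0.0832],
 [-0.0832, 0.1653]].

Step 4 — quadratic form (x̄ - mu_0)^T · S^{-1} · (x̄ - mu_0):
  S^{-1} · (x̄ - mu_0) = (-0.1296, -0.0648),
  (x̄ - mu_0)^T · [...] = (-2.4)·(-0.1296) + (-1.6)·(-0.0648) = 0.4146.

Step 5 — scale by n: T² = 5 · 0.4146 = 2.0729.

T² ≈ 2.0729


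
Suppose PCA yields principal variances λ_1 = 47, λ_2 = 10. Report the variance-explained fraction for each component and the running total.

Step 1 — total variance = trace(Sigma) = Σ λ_i = 47 + 10 = 57.

Step 2 — fraction explained by component i = λ_i / Σ λ:
  PC1: 47/57 = 0.8246
  PC2: 10/57 = 0.1754

Step 3 — cumulative fraction after k components = (λ_1 + ... + λ_k) / Σ λ:
  k = 1: 47/57 = 0.8246
  k = 2: (47 + 10)/57 = 57/57 = 1

Summary (fraction, with percent):

explained: PC1 0.8246 (82.46%), PC2 0.1754 (17.54%);  cumulative: 0.8246, 1


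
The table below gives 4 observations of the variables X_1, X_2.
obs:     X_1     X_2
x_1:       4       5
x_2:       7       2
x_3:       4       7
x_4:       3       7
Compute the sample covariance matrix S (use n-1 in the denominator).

Step 1 — column means:
  mean(X_1) = (4 + 7 + 4 + 3) / 4 = 18/4 = 4.5
  mean(X_2) = (5 + 2 + 7 + 7) / 4 = 21/4 = 5.25

Step 2 — sample covariance S[i,j] = (1/(n-1)) · Σ_k (x_{k,i} - mean_i) · (x_{k,j} - mean_j), with n-1 = 3.
  S[X_1,X_1] = ((-0.5)·(-0.5) + (2.5)·(2.5) + (-0.5)·(-0.5) + (-1.5)·(-1.5)) / 3 = 9/3 = 3
  S[X_1,X_2] = ((-0.5)·(-0.25) + (2.5)·(-3.25) + (-0.5)·(1.75) + (-1.5)·(1.75)) / 3 = -11.5/3 = -3.8333
  S[X_2,X_2] = ((-0.25)·(-0.25) + (-3.25)·(-3.25) + (1.75)·(1.75) + (1.75)·(1.75)) / 3 = 16.75/3 = 5.5833

S is symmetric (S[j,i] = S[i,j]). Assembling:

S = [[3, -3.8333],
 [-3.8333, 5.5833]]


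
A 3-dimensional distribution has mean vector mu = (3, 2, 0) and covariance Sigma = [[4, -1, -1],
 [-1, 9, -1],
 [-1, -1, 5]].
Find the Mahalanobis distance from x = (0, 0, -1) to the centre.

Step 1 — centre the observation: (x - mu) = (-3, -2, -1).

Step 2 — invert Sigma (cofactor / det for 3×3, or solve directly):
  Sigma^{-1} = [[0.275, 0.0375, 0.0625],
 [0.0375, 0.1188, 0.0312],
 [0.0625, 0.0312, 0.2188]].

Step 3 — form the quadratic (x - mu)^T · Sigma^{-1} · (x - mu):
  Sigma^{-1} · (x - mu) = (-0.9625, -0.3812, -0.4688).
  (x - mu)^T · [Sigma^{-1} · (x - mu)] = (-3)·(-0.9625) + (-2)·(-0.3812) + (-1)·(-0.4688) = 4.1188.

Step 4 — take square root: d = √(4.1188) ≈ 2.0295.

d(x, mu) = √(4.1188) ≈ 2.0295


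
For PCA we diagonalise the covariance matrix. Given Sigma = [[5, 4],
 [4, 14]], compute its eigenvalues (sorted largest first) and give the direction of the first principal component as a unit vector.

Step 1 — characteristic polynomial of 2×2 Sigma:
  det(Sigma - λI) = λ² - trace · λ + det = 0.
  trace = 5 + 14 = 19, det = 5·14 - (4)² = 54.
Step 2 — discriminant:
  Δ = trace² - 4·det = 361 - 216 = 145.
Step 3 — eigenvalues:
  λ = (trace ± √Δ)/2 = (19 ± 12.0416)/2,
  λ_1 = 15.5208,  λ_2 = 3.4792.

Step 4 — unit eigenvector for λ_1: solve (Sigma - λ_1 I)v = 0. First row:
  (5 - 15.5208)·v_x + (4)·v_y = 0, i.e. (-10.5208)·v_x + (4)·v_y = 0,
  so v ∝ (b, λ_1 - a) = (4, 10.5208) = u.
  ||u|| = √((4)² + (10.5208)²) = √(126.6872) ≈ 11.2555,
  v_1 = u/||u|| ≈ (0.3554, 0.9347) (||v_1|| = 1).

λ_1 = 15.5208,  λ_2 = 3.4792;  v_1 ≈ (0.3554, 0.9347)


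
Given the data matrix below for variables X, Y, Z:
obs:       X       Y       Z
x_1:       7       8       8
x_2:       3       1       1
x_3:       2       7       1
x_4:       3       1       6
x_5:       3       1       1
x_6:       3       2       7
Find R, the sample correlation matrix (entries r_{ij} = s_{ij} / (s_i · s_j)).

Step 1 — column means:
  mean(X) = (7 + 3 + 2 + 3 + 3 + 3) / 6 = 21/6 = 3.5
  mean(Y) = (8 + 1 + 7 + 1 + 1 + 2) / 6 = 20/6 = 3.3333
  mean(Z) = (8 + 1 + 1 + 6 + 1 + 7) / 6 = 24/6 = 4

Step 2 — sample variances and covariances s[i,j] = (1/(n-1)) · Σ_k (x_{k,i} - mean_i) · (x_{k,j} - mean_j), with n-1 = 5:
  s[X,X] = ((3.5)·(3.5) + (-0.5)·(-0.5) + (-1.5)·(-1.5) + (-0.5)·(-0.5) + (-0.5)·(-0.5) + (-0.5)·(-0.5)) / 5 = 15.5/5 = 3.1
  s[X,Y] = ((3.5)·(4.6667) + (-0.5)·(-2.3333) + (-1.5)·(3.6667) + (-0.5)·(-2.3333) + (-0.5)·(-2.3333) + (-0.5)·(-1.3333)) / 5 = 15/5 = 3
  s[X,Z] = ((3.5)·(4) + (-0.5)·(-3) + (-1.5)·(-3) + (-0.5)·(2) + (-0.5)·(-3) + (-0.5)·(3)) / 5 = 19/5 = 3.8
  s[Y,Y] = ((4.6667)·(4.6667) + (-2.3333)·(-2.3333) + (3.6667)·(3.6667) + (-2.3333)·(-2.3333) + (-2.3333)·(-2.3333) + (-1.3333)·(-1.3333)) / 5 = 53.3333/5 = 10.6667
  s[Y,Z] = ((4.6667)·(4) + (-2.3333)·(-3) + (3.6667)·(-3) + (-2.3333)·(2) + (-2.3333)·(-3) + (-1.3333)·(3)) / 5 = 13/5 = 2.6
  s[Z,Z] = ((4)·(4) + (-3)·(-3) + (-3)·(-3) + (2)·(2) + (-3)·(-3) + (3)·(3)) / 5 = 56/5 = 11.2
  Sample standard deviations s_i = √(s[i,i]):
  s(X) = √(3.1) = 1.7607
  s(Y) = √(10.6667) = 3.266
  s(Z) = √(11.2) = 3.3466

Step 3 — r_{ij} = s_{ij} / (s_i · s_j):
  r[X,X] = 1 (diagonal).
  r[X,Y] = 3 / (1.7607 · 3.266) = 3 / 5.7504 = 0.5217
  r[X,Z] = 3.8 / (1.7607 · 3.3466) = 3.8 / 5.8924 = 0.6449
  r[Y,Y] = 1 (diagonal).
  r[Y,Z] = 2.6 / (3.266 · 3.3466) = 2.6 / 10.9301 = 0.2379
  r[Z,Z] = 1 (diagonal).

R is symmetric with unit diagonal. Assembling:

R = [[1, 0.5217, 0.6449],
 [0.5217, 1, 0.2379],
 [0.6449, 0.2379, 1]]


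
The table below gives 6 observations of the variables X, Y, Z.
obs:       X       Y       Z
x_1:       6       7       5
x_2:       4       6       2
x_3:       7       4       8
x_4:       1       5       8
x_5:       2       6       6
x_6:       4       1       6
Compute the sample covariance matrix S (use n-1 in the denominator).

Step 1 — column means:
  mean(X) = (6 + 4 + 7 + 1 + 2 + 4) / 6 = 24/6 = 4
  mean(Y) = (7 + 6 + 4 + 5 + 6 + 1) / 6 = 29/6 = 4.8333
  mean(Z) = (5 + 2 + 8 + 8 + 6 + 6) / 6 = 35/6 = 5.8333

Step 2 — sample covariance S[i,j] = (1/(n-1)) · Σ_k (x_{k,i} - mean_i) · (x_{k,j} - mean_j), with n-1 = 5.
  S[X,X] = ((2)·(2) + (0)·(0) + (3)·(3) + (-3)·(-3) + (-2)·(-2) + (0)·(0)) / 5 = 26/5 = 5.2
  S[X,Y] = ((2)·(2.1667) + (0)·(1.1667) + (3)·(-0.8333) + (-3)·(0.1667) + (-2)·(1.1667) + (0)·(-3.8333)) / 5 = -1/5 = -0.2
  S[X,Z] = ((2)·(-0.8333) + (0)·(-3.8333) + (3)·(2.1667) + (-3)·(2.1667) + (-2)·(0.1667) + (0)·(0.1667)) / 5 = -2/5 = -0.4
  S[Y,Y] = ((2.1667)·(2.1667) + (1.1667)·(1.1667) + (-0.8333)·(-0.8333) + (0.1667)·(0.1667) + (1.1667)·(1.1667) + (-3.8333)·(-3.8333)) / 5 = 22.8333/5 = 4.5667
  S[Y,Z] = ((2.1667)·(-0.8333) + (1.1667)·(-3.8333) + (-0.8333)·(2.1667) + (0.1667)·(2.1667) + (1.1667)·(0.1667) + (-3.8333)·(0.1667)) / 5 = -8.1667/5 = -1.6333
  S[Z,Z] = ((-0.8333)·(-0.8333) + (-3.8333)·(-3.8333) + (2.1667)·(2.1667) + (2.1667)·(2.1667) + (0.1667)·(0.1667) + (0.1667)·(0.1667)) / 5 = 24.8333/5 = 4.9667

S is symmetric (S[j,i] = S[i,j]). Assembling:

S = [[5.2, -0.2, -0.4],
 [-0.2, 4.5667, -1.6333],
 [-0.4, -1.6333, 4.9667]]


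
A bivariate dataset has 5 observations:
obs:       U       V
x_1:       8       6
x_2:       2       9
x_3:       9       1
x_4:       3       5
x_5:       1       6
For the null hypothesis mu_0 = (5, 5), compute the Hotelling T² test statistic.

Step 1 — sample mean vector:
  mean(U) = (8 + 2 + 9 + 3 + 1) / 5 = 23/5 = 4.6
  mean(V) = (6 + 9 + 1 + 5 + 6) / 5 = 27/5 = 5.4
  x̄ = (4.6, 5.4),  deviation x̄ - mu_0 = (4.6, 5.4) - (5, 5) = (-0.4, 0.4).

Step 2 — sample covariance matrix, S[i,j] = (1/(n-1)) · Σ_k (x_{k,i} - mean_i) · (x_{k,j} - mean_j), divisor n-1 = 4:
  S[U,U] = ((3.4)·(3.4) + (-2.6)·(-2.6) + (4.4)·(4.4) + (-1.6)·(-1.6) + (-3.6)·(-3.6)) / 4 = 53.2/4 = 13.3
  S[U,V] = ((3.4)·(0.6) + (-2.6)·(3.6) + (4.4)·(-4.4) + (-1.6)·(-0.4) + (-3.6)·(0.6)) / 4 = -28.2/4 = -7.05
  S[V,V] = ((0.6)·(0.6) + (3.6)·(3.6) + (-4.4)·(-4.4) + (-0.4)·(-0.4) + (0.6)·(0.6)) / 4 = 33.2/4 = 8.3
  S = [[13.3, -7.05],
 [-7.05, 8.3]].

Step 3 — invert S. det(S) = 13.3·8.3 - (-7.05)² = 60.6875.
  S^{-1} = (1/det) · [[d, -b], [-b, a]] = [[0.1368, 0.1162],
 [0.1162, 0.2192]].

Step 4 — quadratic form (x̄ - mu_0)^T · S^{-1} · (x̄ - mu_0):
  S^{-1} · (x̄ - mu_0) = (-0.0082, 0.0412),
  (x̄ - mu_0)^T · [...] = (-0.4)·(-0.0082) + (0.4)·(0.0412) = 0.0198.

Step 5 — scale by n: T² = 5 · 0.0198 = 0.0989.

T² ≈ 0.0989


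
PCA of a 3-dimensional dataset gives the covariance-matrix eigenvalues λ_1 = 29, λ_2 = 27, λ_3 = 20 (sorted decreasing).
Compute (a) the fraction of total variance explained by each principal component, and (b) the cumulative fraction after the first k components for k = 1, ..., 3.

Step 1 — total variance = trace(Sigma) = Σ λ_i = 29 + 27 + 20 = 76.

Step 2 — fraction explained by component i = λ_i / Σ λ:
  PC1: 29/76 = 0.3816
  PC2: 27/76 = 0.3553
  PC3: 20/76 = 0.2632

Step 3 — cumulative fraction after k components = (λ_1 + ... + λ_k) / Σ λ:
  k = 1: 29/76 = 0.3816
  k = 2: (29 + 27)/76 = 56/76 = 0.7368
  k = 3: (29 + 27 + 20)/76 = 76/76 = 1

Summary (fraction, with percent):

explained: PC1 0.3816 (38.16%), PC2 0.3553 (35.53%), PC3 0.2632 (26.32%);  cumulative: 0.3816, 0.7368, 1


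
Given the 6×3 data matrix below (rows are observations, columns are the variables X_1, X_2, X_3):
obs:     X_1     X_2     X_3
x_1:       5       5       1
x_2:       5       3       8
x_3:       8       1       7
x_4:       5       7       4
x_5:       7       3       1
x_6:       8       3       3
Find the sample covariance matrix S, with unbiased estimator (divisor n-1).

Step 1 — column means:
  mean(X_1) = (5 + 5 + 8 + 5 + 7 + 8) / 6 = 38/6 = 6.3333
  mean(X_2) = (5 + 3 + 1 + 7 + 3 + 3) / 6 = 22/6 = 3.6667
  mean(X_3) = (1 + 8 + 7 + 4 + 1 + 3) / 6 = 24/6 = 4

Step 2 — sample covariance S[i,j] = (1/(n-1)) · Σ_k (x_{k,i} - mean_i) · (x_{k,j} - mean_j), with n-1 = 5.
  S[X_1,X_1] = ((-1.3333)·(-1.3333) + (-1.3333)·(-1.3333) + (1.6667)·(1.6667) + (-1.3333)·(-1.3333) + (0.6667)·(0.6667) + (1.6667)·(1.6667)) / 5 = 11.3333/5 = 2.2667
  S[X_1,X_2] = ((-1.3333)·(1.3333) + (-1.3333)·(-0.6667) + (1.6667)·(-2.6667) + (-1.3333)·(3.3333) + (0.6667)·(-0.6667) + (1.6667)·(-0.6667)) / 5 = -11.3333/5 = -2.2667
  S[X_1,X_3] = ((-1.3333)·(-3) + (-1.3333)·(4) + (1.6667)·(3) + (-1.3333)·(0) + (0.6667)·(-3) + (1.6667)·(-1)) / 5 = 0/5 = 0
  S[X_2,X_2] = ((1.3333)·(1.3333) + (-0.6667)·(-0.6667) + (-2.6667)·(-2.6667) + (3.3333)·(3.3333) + (-0.6667)·(-0.6667) + (-0.6667)·(-0.6667)) / 5 = 21.3333/5 = 4.2667
  S[X_2,X_3] = ((1.3333)·(-3) + (-0.6667)·(4) + (-2.6667)·(3) + (3.3333)·(0) + (-0.6667)·(-3) + (-0.6667)·(-1)) / 5 = -12/5 = -2.4
  S[X_3,X_3] = ((-3)·(-3) + (4)·(4) + (3)·(3) + (0)·(0) + (-3)·(-3) + (-1)·(-1)) / 5 = 44/5 = 8.8

S is symmetric (S[j,i] = S[i,j]). Assembling:

S = [[2.2667, -2.2667, 0],
 [-2.2667, 4.2667, -2.4],
 [0, -2.4, 8.8]]


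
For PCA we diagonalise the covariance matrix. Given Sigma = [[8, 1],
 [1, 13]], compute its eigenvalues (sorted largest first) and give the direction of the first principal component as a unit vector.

Step 1 — characteristic polynomial of 2×2 Sigma:
  det(Sigma - λI) = λ² - trace · λ + det = 0.
  trace = 8 + 13 = 21, det = 8·13 - (1)² = 103.
Step 2 — discriminant:
  Δ = trace² - 4·det = 441 - 412 = 29.
Step 3 — eigenvalues:
  λ = (trace ± √Δ)/2 = (21 ± 5.3852)/2,
  λ_1 = 13.1926,  λ_2 = 7.8074.

Step 4 — unit eigenvector for λ_1: solve (Sigma - λ_1 I)v = 0. First row:
  (8 - 13.1926)·v_x + (1)·v_y = 0, i.e. (-5.1926)·v_x + (1)·v_y = 0,
  so v ∝ (b, λ_1 - a) = (1, 5.1926) = u.
  ||u|| = √((1)² + (5.1926)²) = √(27.9629) ≈ 5.288,
  v_1 = u/||u|| ≈ (0.1891, 0.982) (||v_1|| = 1).

λ_1 = 13.1926,  λ_2 = 7.8074;  v_1 ≈ (0.1891, 0.982)


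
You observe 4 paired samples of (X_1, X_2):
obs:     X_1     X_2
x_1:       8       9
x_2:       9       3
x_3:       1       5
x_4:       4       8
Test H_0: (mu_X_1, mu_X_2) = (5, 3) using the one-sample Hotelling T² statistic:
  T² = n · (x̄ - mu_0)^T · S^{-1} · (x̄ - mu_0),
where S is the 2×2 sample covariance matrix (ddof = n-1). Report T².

Step 1 — sample mean vector:
  mean(X_1) = (8 + 9 + 1 + 4) / 4 = 22/4 = 5.5
  mean(X_2) = (9 + 3 + 5 + 8) / 4 = 25/4 = 6.25
  x̄ = (5.5, 6.25),  deviation x̄ - mu_0 = (5.5, 6.25) - (5, 3) = (0.5, 3.25).

Step 2 — sample covariance matrix, S[i,j] = (1/(n-1)) · Σ_k (x_{k,i} - mean_i) · (x_{k,j} - mean_j), divisor n-1 = 3:
  S[X_1,X_1] = ((2.5)·(2.5) + (3.5)·(3.5) + (-4.5)·(-4.5) + (-1.5)·(-1.5)) / 3 = 41/3 = 13.6667
  S[X_1,X_2] = ((2.5)·(2.75) + (3.5)·(-3.25) + (-4.5)·(-1.25) + (-1.5)·(1.75)) / 3 = -1.5/3 = -0.5
  S[X_2,X_2] = ((2.75)·(2.75) + (-3.25)·(-3.25) + (-1.25)·(-1.25) + (1.75)·(1.75)) / 3 = 22.75/3 = 7.5833
  S = [[13.6667, -0.5],
 [-0.5, 7.5833]].

Step 3 — invert S. det(S) = 13.6667·7.5833 - (-0.5)² = 103.3889.
  S^{-1} = (1/det) · [[d, -b], [-b, a]] = [[0.0733, 0.0048],
 [0.0048, 0.1322]].

Step 4 — quadratic form (x̄ - mu_0)^T · S^{-1} · (x̄ - mu_0):
  S^{-1} · (x̄ - mu_0) = (0.0524, 0.432),
  (x̄ - mu_0)^T · [...] = (0.5)·(0.0524) + (3.25)·(0.432) = 1.4303.

Step 5 — scale by n: T² = 4 · 1.4303 = 5.7211.

T² ≈ 5.7211


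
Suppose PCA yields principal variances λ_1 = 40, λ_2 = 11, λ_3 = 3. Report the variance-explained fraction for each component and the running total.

Step 1 — total variance = trace(Sigma) = Σ λ_i = 40 + 11 + 3 = 54.

Step 2 — fraction explained by component i = λ_i / Σ λ:
  PC1: 40/54 = 0.7407
  PC2: 11/54 = 0.2037
  PC3: 3/54 = 0.0556

Step 3 — cumulative fraction after k components = (λ_1 + ... + λ_k) / Σ λ:
  k = 1: 40/54 = 0.7407
  k = 2: (40 + 11)/54 = 51/54 = 0.9444
  k = 3: (40 + 11 + 3)/54 = 54/54 = 1

Summary (fraction, with percent):

explained: PC1 0.7407 (74.07%), PC2 0.2037 (20.37%), PC3 0.0556 (5.56%);  cumulative: 0.7407, 0.9444, 1


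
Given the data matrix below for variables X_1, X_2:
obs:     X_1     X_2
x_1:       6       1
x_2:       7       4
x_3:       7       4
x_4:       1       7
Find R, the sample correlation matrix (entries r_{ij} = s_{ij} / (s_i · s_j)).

Step 1 — column means:
  mean(X_1) = (6 + 7 + 7 + 1) / 4 = 21/4 = 5.25
  mean(X_2) = (1 + 4 + 4 + 7) / 4 = 16/4 = 4

Step 2 — sample variances and covariances s[i,j] = (1/(n-1)) · Σ_k (x_{k,i} - mean_i) · (x_{k,j} - mean_j), with n-1 = 3:
  s[X_1,X_1] = ((0.75)·(0.75) + (1.75)·(1.75) + (1.75)·(1.75) + (-4.25)·(-4.25)) / 3 = 24.75/3 = 8.25
  s[X_1,X_2] = ((0.75)·(-3) + (1.75)·(0) + (1.75)·(0) + (-4.25)·(3)) / 3 = -15/3 = -5
  s[X_2,X_2] = ((-3)·(-3) + (0)·(0) + (0)·(0) + (3)·(3)) / 3 = 18/3 = 6
  Sample standard deviations s_i = √(s[i,i]):
  s(X_1) = √(8.25) = 2.8723
  s(X_2) = √(6) = 2.4495

Step 3 — r_{ij} = s_{ij} / (s_i · s_j):
  r[X_1,X_1] = 1 (diagonal).
  r[X_1,X_2] = -5 / (2.8723 · 2.4495) = -5 / 7.0356 = -0.7107
  r[X_2,X_2] = 1 (diagonal).

R is symmetric with unit diagonal. Assembling:

R = [[1, -0.7107],
 [-0.7107, 1]]


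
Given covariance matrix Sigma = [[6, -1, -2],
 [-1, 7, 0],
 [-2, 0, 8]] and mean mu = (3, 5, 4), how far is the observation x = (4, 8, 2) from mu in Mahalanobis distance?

Step 1 — centre the observation: (x - mu) = (1, 3, -2).

Step 2 — invert Sigma (cofactor / det for 3×3, or solve directly):
  Sigma^{-1} = [[0.1867, 0.0267, 0.0467],
 [0.0267, 0.1467, 0.0067],
 [0.0467, 0.0067, 0.1367]].

Step 3 — form the quadratic (x - mu)^T · Sigma^{-1} · (x - mu):
  Sigma^{-1} · (x - mu) = (0.1733, 0.4533, -0.2067).
  (x - mu)^T · [Sigma^{-1} · (x - mu)] = (1)·(0.1733) + (3)·(0.4533) + (-2)·(-0.2067) = 1.9467.

Step 4 — take square root: d = √(1.9467) ≈ 1.3952.

d(x, mu) = √(1.9467) ≈ 1.3952


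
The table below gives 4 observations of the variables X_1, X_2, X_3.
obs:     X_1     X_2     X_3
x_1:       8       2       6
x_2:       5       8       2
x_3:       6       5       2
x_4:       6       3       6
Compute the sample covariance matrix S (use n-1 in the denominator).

Step 1 — column means:
  mean(X_1) = (8 + 5 + 6 + 6) / 4 = 25/4 = 6.25
  mean(X_2) = (2 + 8 + 5 + 3) / 4 = 18/4 = 4.5
  mean(X_3) = (6 + 2 + 2 + 6) / 4 = 16/4 = 4

Step 2 — sample covariance S[i,j] = (1/(n-1)) · Σ_k (x_{k,i} - mean_i) · (x_{k,j} - mean_j), with n-1 = 3.
  S[X_1,X_1] = ((1.75)·(1.75) + (-1.25)·(-1.25) + (-0.25)·(-0.25) + (-0.25)·(-0.25)) / 3 = 4.75/3 = 1.5833
  S[X_1,X_2] = ((1.75)·(-2.5) + (-1.25)·(3.5) + (-0.25)·(0.5) + (-0.25)·(-1.5)) / 3 = -8.5/3 = -2.8333
  S[X_1,X_3] = ((1.75)·(2) + (-1.25)·(-2) + (-0.25)·(-2) + (-0.25)·(2)) / 3 = 6/3 = 2
  S[X_2,X_2] = ((-2.5)·(-2.5) + (3.5)·(3.5) + (0.5)·(0.5) + (-1.5)·(-1.5)) / 3 = 21/3 = 7
  S[X_2,X_3] = ((-2.5)·(2) + (3.5)·(-2) + (0.5)·(-2) + (-1.5)·(2)) / 3 = -16/3 = -5.3333
  S[X_3,X_3] = ((2)·(2) + (-2)·(-2) + (-2)·(-2) + (2)·(2)) / 3 = 16/3 = 5.3333

S is symmetric (S[j,i] = S[i,j]). Assembling:

S = [[1.5833, -2.8333, 2],
 [-2.8333, 7, -5.3333],
 [2, -5.3333, 5.3333]]


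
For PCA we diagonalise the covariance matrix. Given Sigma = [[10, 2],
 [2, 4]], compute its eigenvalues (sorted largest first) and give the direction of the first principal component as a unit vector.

Step 1 — characteristic polynomial of 2×2 Sigma:
  det(Sigma - λI) = λ² - trace · λ + det = 0.
  trace = 10 + 4 = 14, det = 10·4 - (2)² = 36.
Step 2 — discriminant:
  Δ = trace² - 4·det = 196 - 144 = 52.
Step 3 — eigenvalues:
  λ = (trace ± √Δ)/2 = (14 ± 7.2111)/2,
  λ_1 = 10.6056,  λ_2 = 3.3944.

Step 4 — unit eigenvector for λ_1: solve (Sigma - λ_1 I)v = 0. First row:
  (10 - 10.6056)·v_x + (2)·v_y = 0, i.e. (-0.6056)·v_x + (2)·v_y = 0,
  so v ∝ (b, λ_1 - a) = (2, 0.6056) = u.
  ||u|| = √((2)² + (0.6056)²) = √(4.3667) ≈ 2.0897,
  v_1 = u/||u|| ≈ (0.9571, 0.2898) (||v_1|| = 1).

λ_1 = 10.6056,  λ_2 = 3.3944;  v_1 ≈ (0.9571, 0.2898)


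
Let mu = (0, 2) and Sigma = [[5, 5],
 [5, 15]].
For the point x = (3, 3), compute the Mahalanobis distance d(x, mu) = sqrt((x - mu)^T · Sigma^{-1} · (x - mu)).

Step 1 — centre the observation: (x - mu) = (3, 1).

Step 2 — invert Sigma. det(Sigma) = 5·15 - (5)² = 50.
  Sigma^{-1} = (1/det) · [[d, -b], [-b, a]] = [[0.3, -0.1],
 [-0.1, 0.1]].

Step 3 — form the quadratic (x - mu)^T · Sigma^{-1} · (x - mu):
  Sigma^{-1} · (x - mu) = (0.8, -0.2).
  (x - mu)^T · [Sigma^{-1} · (x - mu)] = (3)·(0.8) + (1)·(-0.2) = 2.2.

Step 4 — take square root: d = √(2.2) ≈ 1.4832.

d(x, mu) = √(2.2) ≈ 1.4832


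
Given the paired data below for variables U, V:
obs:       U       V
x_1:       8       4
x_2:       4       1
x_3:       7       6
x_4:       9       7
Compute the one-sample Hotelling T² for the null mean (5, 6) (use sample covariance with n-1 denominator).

Step 1 — sample mean vector:
  mean(U) = (8 + 4 + 7 + 9) / 4 = 28/4 = 7
  mean(V) = (4 + 1 + 6 + 7) / 4 = 18/4 = 4.5
  x̄ = (7, 4.5),  deviation x̄ - mu_0 = (7, 4.5) - (5, 6) = (2, -1.5).

Step 2 — sample covariance matrix, S[i,j] = (1/(n-1)) · Σ_k (x_{k,i} - mean_i) · (x_{k,j} - mean_j), divisor n-1 = 3:
  S[U,U] = ((1)·(1) + (-3)·(-3) + (0)·(0) + (2)·(2)) / 3 = 14/3 = 4.6667
  S[U,V] = ((1)·(-0.5) + (-3)·(-3.5) + (0)·(1.5) + (2)·(2.5)) / 3 = 15/3 = 5
  S[V,V] = ((-0.5)·(-0.5) + (-3.5)·(-3.5) + (1.5)·(1.5) + (2.5)·(2.5)) / 3 = 21/3 = 7
  S = [[4.6667, 5],
 [5, 7]].

Step 3 — invert S. det(S) = 4.6667·7 - (5)² = 7.6667.
  S^{-1} = (1/det) · [[d, -b], [-b, a]] = [[0.913, -0.6522],
 [-0.6522, 0.6087]].

Step 4 — quadratic form (x̄ - mu_0)^T · S^{-1} · (x̄ - mu_0):
  S^{-1} · (x̄ - mu_0) = (2.8043, -2.2174),
  (x̄ - mu_0)^T · [...] = (2)·(2.8043) + (-1.5)·(-2.2174) = 8.9348.

Step 5 — scale by n: T² = 4 · 8.9348 = 35.7391.

T² ≈ 35.7391


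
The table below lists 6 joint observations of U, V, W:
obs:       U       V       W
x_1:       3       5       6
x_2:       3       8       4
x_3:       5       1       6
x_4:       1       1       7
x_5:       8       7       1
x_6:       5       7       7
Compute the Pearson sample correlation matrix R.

Step 1 — column means:
  mean(U) = (3 + 3 + 5 + 1 + 8 + 5) / 6 = 25/6 = 4.1667
  mean(V) = (5 + 8 + 1 + 1 + 7 + 7) / 6 = 29/6 = 4.8333
  mean(W) = (6 + 4 + 6 + 7 + 1 + 7) / 6 = 31/6 = 5.1667

Step 2 — sample variances and covariances s[i,j] = (1/(n-1)) · Σ_k (x_{k,i} - mean_i) · (x_{k,j} - mean_j), with n-1 = 5:
  s[U,U] = ((-1.1667)·(-1.1667) + (-1.1667)·(-1.1667) + (0.8333)·(0.8333) + (-3.1667)·(-3.1667) + (3.8333)·(3.8333) + (0.8333)·(0.8333)) / 5 = 28.8333/5 = 5.7667
  s[U,V] = ((-1.1667)·(0.1667) + (-1.1667)·(3.1667) + (0.8333)·(-3.8333) + (-3.1667)·(-3.8333) + (3.8333)·(2.1667) + (0.8333)·(2.1667)) / 5 = 15.1667/5 = 3.0333
  s[U,W] = ((-1.1667)·(0.8333) + (-1.1667)·(-1.1667) + (0.8333)·(0.8333) + (-3.1667)·(1.8333) + (3.8333)·(-4.1667) + (0.8333)·(1.8333)) / 5 = -19.1667/5 = -3.8333
  s[V,V] = ((0.1667)·(0.1667) + (3.1667)·(3.1667) + (-3.8333)·(-3.8333) + (-3.8333)·(-3.8333) + (2.1667)·(2.1667) + (2.1667)·(2.1667)) / 5 = 48.8333/5 = 9.7667
  s[V,W] = ((0.1667)·(0.8333) + (3.1667)·(-1.1667) + (-3.8333)·(0.8333) + (-3.8333)·(1.8333) + (2.1667)·(-4.1667) + (2.1667)·(1.8333)) / 5 = -18.8333/5 = -3.7667
  s[W,W] = ((0.8333)·(0.8333) + (-1.1667)·(-1.1667) + (0.8333)·(0.8333) + (1.8333)·(1.8333) + (-4.1667)·(-4.1667) + (1.8333)·(1.8333)) / 5 = 26.8333/5 = 5.3667
  Sample standard deviations s_i = √(s[i,i]):
  s(U) = √(5.7667) = 2.4014
  s(V) = √(9.7667) = 3.1252
  s(W) = √(5.3667) = 2.3166

Step 3 — r_{ij} = s_{ij} / (s_i · s_j):
  r[U,U] = 1 (diagonal).
  r[U,V] = 3.0333 / (2.4014 · 3.1252) = 3.0333 / 7.5047 = 0.4042
  r[U,W] = -3.8333 / (2.4014 · 2.3166) = -3.8333 / 5.5631 = -0.6891
  r[V,V] = 1 (diagonal).
  r[V,W] = -3.7667 / (3.1252 · 2.3166) = -3.7667 / 7.2398 = -0.5203
  r[W,W] = 1 (diagonal).

R is symmetric with unit diagonal. Assembling:

R = [[1, 0.4042, -0.6891],
 [0.4042, 1, -0.5203],
 [-0.6891, -0.5203, 1]]


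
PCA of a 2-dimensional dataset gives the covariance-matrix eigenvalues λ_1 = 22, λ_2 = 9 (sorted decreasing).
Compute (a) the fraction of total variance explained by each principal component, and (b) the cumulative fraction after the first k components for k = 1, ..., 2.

Step 1 — total variance = trace(Sigma) = Σ λ_i = 22 + 9 = 31.

Step 2 — fraction explained by component i = λ_i / Σ λ:
  PC1: 22/31 = 0.7097
  PC2: 9/31 = 0.2903

Step 3 — cumulative fraction after k components = (λ_1 + ... + λ_k) / Σ λ:
  k = 1: 22/31 = 0.7097
  k = 2: (22 + 9)/31 = 31/31 = 1

Summary (fraction, with percent):

explained: PC1 0.7097 (70.97%), PC2 0.2903 (29.03%);  cumulative: 0.7097, 1


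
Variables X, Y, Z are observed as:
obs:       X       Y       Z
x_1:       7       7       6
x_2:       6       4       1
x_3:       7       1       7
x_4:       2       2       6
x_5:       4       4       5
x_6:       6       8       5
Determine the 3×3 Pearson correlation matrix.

Step 1 — column means:
  mean(X) = (7 + 6 + 7 + 2 + 4 + 6) / 6 = 32/6 = 5.3333
  mean(Y) = (7 + 4 + 1 + 2 + 4 + 8) / 6 = 26/6 = 4.3333
  mean(Z) = (6 + 1 + 7 + 6 + 5 + 5) / 6 = 30/6 = 5

Step 2 — sample variances and covariances s[i,j] = (1/(n-1)) · Σ_k (x_{k,i} - mean_i) · (x_{k,j} - mean_j), with n-1 = 5:
  s[X,X] = ((1.6667)·(1.6667) + (0.6667)·(0.6667) + (1.6667)·(1.6667) + (-3.3333)·(-3.3333) + (-1.3333)·(-1.3333) + (0.6667)·(0.6667)) / 5 = 19.3333/5 = 3.8667
  s[X,Y] = ((1.6667)·(2.6667) + (0.6667)·(-0.3333) + (1.6667)·(-3.3333) + (-3.3333)·(-2.3333) + (-1.3333)·(-0.3333) + (0.6667)·(3.6667)) / 5 = 9.3333/5 = 1.8667
  s[X,Z] = ((1.6667)·(1) + (0.6667)·(-4) + (1.6667)·(2) + (-3.3333)·(1) + (-1.3333)·(0) + (0.6667)·(0)) / 5 = -1/5 = -0.2
  s[Y,Y] = ((2.6667)·(2.6667) + (-0.3333)·(-0.3333) + (-3.3333)·(-3.3333) + (-2.3333)·(-2.3333) + (-0.3333)·(-0.3333) + (3.6667)·(3.6667)) / 5 = 37.3333/5 = 7.4667
  s[Y,Z] = ((2.6667)·(1) + (-0.3333)·(-4) + (-3.3333)·(2) + (-2.3333)·(1) + (-0.3333)·(0) + (3.6667)·(0)) / 5 = -5/5 = -1
  s[Z,Z] = ((1)·(1) + (-4)·(-4) + (2)·(2) + (1)·(1) + (0)·(0) + (0)·(0)) / 5 = 22/5 = 4.4
  Sample standard deviations s_i = √(s[i,i]):
  s(X) = √(3.8667) = 1.9664
  s(Y) = √(7.4667) = 2.7325
  s(Z) = √(4.4) = 2.0976

Step 3 — r_{ij} = s_{ij} / (s_i · s_j):
  r[X,X] = 1 (diagonal).
  r[X,Y] = 1.8667 / (1.9664 · 2.7325) = 1.8667 / 5.3732 = 0.3474
  r[X,Z] = -0.2 / (1.9664 · 2.0976) = -0.2 / 4.1247 = -0.0485
  r[Y,Y] = 1 (diagonal).
  r[Y,Z] = -1 / (2.7325 · 2.0976) = -1 / 5.7318 = -0.1745
  r[Z,Z] = 1 (diagonal).

R is symmetric with unit diagonal. Assembling:

R = [[1, 0.3474, -0.0485],
 [0.3474, 1, -0.1745],
 [-0.0485, -0.1745, 1]]


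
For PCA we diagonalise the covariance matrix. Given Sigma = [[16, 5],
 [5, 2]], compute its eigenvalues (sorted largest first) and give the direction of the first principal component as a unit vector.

Step 1 — characteristic polynomial of 2×2 Sigma:
  det(Sigma - λI) = λ² - trace · λ + det = 0.
  trace = 16 + 2 = 18, det = 16·2 - (5)² = 7.
Step 2 — discriminant:
  Δ = trace² - 4·det = 324 - 28 = 296.
Step 3 — eigenvalues:
  λ = (trace ± √Δ)/2 = (18 ± 17.2047)/2,
  λ_1 = 17.6023,  λ_2 = 0.3977.

Step 4 — unit eigenvector for λ_1: solve (Sigma - λ_1 I)v = 0. First row:
  (16 - 17.6023)·v_x + (5)·v_y = 0, i.e. (-1.6023)·v_x + (5)·v_y = 0,
  so v ∝ (b, λ_1 - a) = (5, 1.6023) = u.
  ||u|| = √((5)² + (1.6023)²) = √(27.5674) ≈ 5.2505,
  v_1 = u/||u|| ≈ (0.9523, 0.3052) (||v_1|| = 1).

λ_1 = 17.6023,  λ_2 = 0.3977;  v_1 ≈ (0.9523, 0.3052)


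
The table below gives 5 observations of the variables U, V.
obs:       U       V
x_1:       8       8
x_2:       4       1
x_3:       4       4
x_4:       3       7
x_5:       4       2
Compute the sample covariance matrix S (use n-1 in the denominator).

Step 1 — column means:
  mean(U) = (8 + 4 + 4 + 3 + 4) / 5 = 23/5 = 4.6
  mean(V) = (8 + 1 + 4 + 7 + 2) / 5 = 22/5 = 4.4

Step 2 — sample covariance S[i,j] = (1/(n-1)) · Σ_k (x_{k,i} - mean_i) · (x_{k,j} - mean_j), with n-1 = 4.
  S[U,U] = ((3.4)·(3.4) + (-0.6)·(-0.6) + (-0.6)·(-0.6) + (-1.6)·(-1.6) + (-0.6)·(-0.6)) / 4 = 15.2/4 = 3.8
  S[U,V] = ((3.4)·(3.6) + (-0.6)·(-3.4) + (-0.6)·(-0.4) + (-1.6)·(2.6) + (-0.6)·(-2.4)) / 4 = 11.8/4 = 2.95
  S[V,V] = ((3.6)·(3.6) + (-3.4)·(-3.4) + (-0.4)·(-0.4) + (2.6)·(2.6) + (-2.4)·(-2.4)) / 4 = 37.2/4 = 9.3

S is symmetric (S[j,i] = S[i,j]). Assembling:

S = [[3.8, 2.95],
 [2.95, 9.3]]


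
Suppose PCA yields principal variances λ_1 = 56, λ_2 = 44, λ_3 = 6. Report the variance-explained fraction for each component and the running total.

Step 1 — total variance = trace(Sigma) = Σ λ_i = 56 + 44 + 6 = 106.

Step 2 — fraction explained by component i = λ_i / Σ λ:
  PC1: 56/106 = 0.5283
  PC2: 44/106 = 0.4151
  PC3: 6/106 = 0.0566

Step 3 — cumulative fraction after k components = (λ_1 + ... + λ_k) / Σ λ:
  k = 1: 56/106 = 0.5283
  k = 2: (56 + 44)/106 = 100/106 = 0.9434
  k = 3: (56 + 44 + 6)/106 = 106/106 = 1

Summary (fraction, with percent):

explained: PC1 0.5283 (52.83%), PC2 0.4151 (41.51%), PC3 0.0566 (5.66%);  cumulative: 0.5283, 0.9434, 1


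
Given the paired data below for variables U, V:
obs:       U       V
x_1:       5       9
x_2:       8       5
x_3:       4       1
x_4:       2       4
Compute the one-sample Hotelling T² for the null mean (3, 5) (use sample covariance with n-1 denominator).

Step 1 — sample mean vector:
  mean(U) = (5 + 8 + 4 + 2) / 4 = 19/4 = 4.75
  mean(V) = (9 + 5 + 1 + 4) / 4 = 19/4 = 4.75
  x̄ = (4.75, 4.75),  deviation x̄ - mu_0 = (4.75, 4.75) - (3, 5) = (1.75, -0.25).

Step 2 — sample covariance matrix, S[i,j] = (1/(n-1)) · Σ_k (x_{k,i} - mean_i) · (x_{k,j} - mean_j), divisor n-1 = 3:
  S[U,U] = ((0.25)·(0.25) + (3.25)·(3.25) + (-0.75)·(-0.75) + (-2.75)·(-2.75)) / 3 = 18.75/3 = 6.25
  S[U,V] = ((0.25)·(4.25) + (3.25)·(0.25) + (-0.75)·(-3.75) + (-2.75)·(-0.75)) / 3 = 6.75/3 = 2.25
  S[V,V] = ((4.25)·(4.25) + (0.25)·(0.25) + (-3.75)·(-3.75) + (-0.75)·(-0.75)) / 3 = 32.75/3 = 10.9167
  S = [[6.25, 2.25],
 [2.25, 10.9167]].

Step 3 — invert S. det(S) = 6.25·10.9167 - (2.25)² = 63.1667.
  S^{-1} = (1/det) · [[d, -b], [-b, a]] = [[0.1728, -0.0356],
 [-0.0356, 0.0989]].

Step 4 — quadratic form (x̄ - mu_0)^T · S^{-1} · (x̄ - mu_0):
  S^{-1} · (x̄ - mu_0) = (0.3113, -0.0871),
  (x̄ - mu_0)^T · [...] = (1.75)·(0.3113) + (-0.25)·(-0.0871) = 0.5666.

Step 5 — scale by n: T² = 4 · 0.5666 = 2.2665.

T² ≈ 2.2665


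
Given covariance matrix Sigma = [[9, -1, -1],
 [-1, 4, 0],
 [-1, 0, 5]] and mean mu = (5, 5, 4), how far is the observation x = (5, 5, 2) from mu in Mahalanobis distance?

Step 1 — centre the observation: (x - mu) = (0, 0, -2).

Step 2 — invert Sigma (cofactor / det for 3×3, or solve directly):
  Sigma^{-1} = [[0.117, 0.0292, 0.0234],
 [0.0292, 0.2573, 0.0058],
 [0.0234, 0.0058, 0.2047]].

Step 3 — form the quadratic (x - mu)^T · Sigma^{-1} · (x - mu):
  Sigma^{-1} · (x - mu) = (-0.0468, -0.0117, -0.4094).
  (x - mu)^T · [Sigma^{-1} · (x - mu)] = (0)·(-0.0468) + (0)·(-0.0117) + (-2)·(-0.4094) = 0.8187.

Step 4 — take square root: d = √(0.8187) ≈ 0.9048.

d(x, mu) = √(0.8187) ≈ 0.9048


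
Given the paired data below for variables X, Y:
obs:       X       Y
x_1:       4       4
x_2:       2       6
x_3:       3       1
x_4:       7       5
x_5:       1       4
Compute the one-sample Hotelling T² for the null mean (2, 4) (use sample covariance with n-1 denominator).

Step 1 — sample mean vector:
  mean(X) = (4 + 2 + 3 + 7 + 1) / 5 = 17/5 = 3.4
  mean(Y) = (4 + 6 + 1 + 5 + 4) / 5 = 20/5 = 4
  x̄ = (3.4, 4),  deviation x̄ - mu_0 = (3.4, 4) - (2, 4) = (1.4, 0).

Step 2 — sample covariance matrix, S[i,j] = (1/(n-1)) · Σ_k (x_{k,i} - mean_i) · (x_{k,j} - mean_j), divisor n-1 = 4:
  S[X,X] = ((0.6)·(0.6) + (-1.4)·(-1.4) + (-0.4)·(-0.4) + (3.6)·(3.6) + (-2.4)·(-2.4)) / 4 = 21.2/4 = 5.3
  S[X,Y] = ((0.6)·(0) + (-1.4)·(2) + (-0.4)·(-3) + (3.6)·(1) + (-2.4)·(0)) / 4 = 2/4 = 0.5
  S[Y,Y] = ((0)·(0) + (2)·(2) + (-3)·(-3) + (1)·(1) + (0)·(0)) / 4 = 14/4 = 3.5
  S = [[5.3, 0.5],
 [0.5, 3.5]].

Step 3 — invert S. det(S) = 5.3·3.5 - (0.5)² = 18.3.
  S^{-1} = (1/det) · [[d, -b], [-b, a]] = [[0.1913, -0.0273],
 [-0.0273, 0.2896]].

Step 4 — quadratic form (x̄ - mu_0)^T · S^{-1} · (x̄ - mu_0):
  S^{-1} · (x̄ - mu_0) = (0.2678, -0.0383),
  (x̄ - mu_0)^T · [...] = (1.4)·(0.2678) + (0)·(-0.0383) = 0.3749.

Step 5 — scale by n: T² = 5 · 0.3749 = 1.8743.

T² ≈ 1.8743


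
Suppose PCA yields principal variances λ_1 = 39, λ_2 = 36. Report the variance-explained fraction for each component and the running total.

Step 1 — total variance = trace(Sigma) = Σ λ_i = 39 + 36 = 75.

Step 2 — fraction explained by component i = λ_i / Σ λ:
  PC1: 39/75 = 0.52
  PC2: 36/75 = 0.48

Step 3 — cumulative fraction after k components = (λ_1 + ... + λ_k) / Σ λ:
  k = 1: 39/75 = 0.52
  k = 2: (39 + 36)/75 = 75/75 = 1

Summary (fraction, with percent):

explained: PC1 0.52 (52%), PC2 0.48 (48%);  cumulative: 0.52, 1


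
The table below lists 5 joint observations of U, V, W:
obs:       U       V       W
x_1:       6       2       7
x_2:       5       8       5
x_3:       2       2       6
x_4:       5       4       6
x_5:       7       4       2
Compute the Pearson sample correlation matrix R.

Step 1 — column means:
  mean(U) = (6 + 5 + 2 + 5 + 7) / 5 = 25/5 = 5
  mean(V) = (2 + 8 + 2 + 4 + 4) / 5 = 20/5 = 4
  mean(W) = (7 + 5 + 6 + 6 + 2) / 5 = 26/5 = 5.2

Step 2 — sample variances and covariances s[i,j] = (1/(n-1)) · Σ_k (x_{k,i} - mean_i) · (x_{k,j} - mean_j), with n-1 = 4:
  s[U,U] = ((1)·(1) + (0)·(0) + (-3)·(-3) + (0)·(0) + (2)·(2)) / 4 = 14/4 = 3.5
  s[U,V] = ((1)·(-2) + (0)·(4) + (-3)·(-2) + (0)·(0) + (2)·(0)) / 4 = 4/4 = 1
  s[U,W] = ((1)·(1.8) + (0)·(-0.2) + (-3)·(0.8) + (0)·(0.8) + (2)·(-3.2)) / 4 = -7/4 = -1.75
  s[V,V] = ((-2)·(-2) + (4)·(4) + (-2)·(-2) + (0)·(0) + (0)·(0)) / 4 = 24/4 = 6
  s[V,W] = ((-2)·(1.8) + (4)·(-0.2) + (-2)·(0.8) + (0)·(0.8) + (0)·(-3.2)) / 4 = -6/4 = -1.5
  s[W,W] = ((1.8)·(1.8) + (-0.2)·(-0.2) + (0.8)·(0.8) + (0.8)·(0.8) + (-3.2)·(-3.2)) / 4 = 14.8/4 = 3.7
  Sample standard deviations s_i = √(s[i,i]):
  s(U) = √(3.5) = 1.8708
  s(V) = √(6) = 2.4495
  s(W) = √(3.7) = 1.9235

Step 3 — r_{ij} = s_{ij} / (s_i · s_j):
  r[U,U] = 1 (diagonal).
  r[U,V] = 1 / (1.8708 · 2.4495) = 1 / 4.5826 = 0.2182
  r[U,W] = -1.75 / (1.8708 · 1.9235) = -1.75 / 3.5986 = -0.4863
  r[V,V] = 1 (diagonal).
  r[V,W] = -1.5 / (2.4495 · 1.9235) = -1.5 / 4.7117 = -0.3184
  r[W,W] = 1 (diagonal).

R is symmetric with unit diagonal. Assembling:

R = [[1, 0.2182, -0.4863],
 [0.2182, 1, -0.3184],
 [-0.4863, -0.3184, 1]]
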